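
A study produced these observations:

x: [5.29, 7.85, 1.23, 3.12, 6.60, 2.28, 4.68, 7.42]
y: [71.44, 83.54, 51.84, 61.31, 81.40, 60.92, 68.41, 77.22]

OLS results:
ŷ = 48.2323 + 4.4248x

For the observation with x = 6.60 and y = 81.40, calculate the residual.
Residual = 3.9640

The residual is the difference between the actual value and the predicted value:

Residual = y - ŷ

Step 1: Calculate predicted value
ŷ = 48.2323 + 4.4248 × 6.60
ŷ = 77.4360

Step 2: Calculate residual
Residual = 81.40 - 77.4360
Residual = 3.9640

Interpretation: the model underestimates the actual value by 3.9640 at this point (positive residual → observation lies above the fitted line).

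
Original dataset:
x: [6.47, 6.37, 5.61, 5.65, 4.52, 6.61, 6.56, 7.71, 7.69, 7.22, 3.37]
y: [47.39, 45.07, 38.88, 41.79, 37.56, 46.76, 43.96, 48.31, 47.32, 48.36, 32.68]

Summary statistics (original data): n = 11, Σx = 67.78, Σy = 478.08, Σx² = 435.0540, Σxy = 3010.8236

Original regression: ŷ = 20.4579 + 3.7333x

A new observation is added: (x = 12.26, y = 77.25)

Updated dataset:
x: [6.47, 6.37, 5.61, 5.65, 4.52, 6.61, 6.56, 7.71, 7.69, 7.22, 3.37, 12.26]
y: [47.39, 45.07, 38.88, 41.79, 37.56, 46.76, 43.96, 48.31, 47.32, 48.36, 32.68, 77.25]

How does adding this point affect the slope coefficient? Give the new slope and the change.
Adding the point moves β₁ from 3.7333 to 4.9298, i.e. it increases by 1.1965 (+32.0%).

x = 12.26 lies well outside the original x-range [3.37, 7.71] (x̄ ≈ 6.16), so this observation has high leverage and can move the slope substantially.

Step 1: Update the sums with the new point (n goes from 11 to 12)
Σx  = 67.78 + 12.26 = 80.04
Σy  = 478.08 + 77.25 = 555.33
Σx² = 435.0540 + 12.26² = 435.0540 + 150.3076 = 585.3616
Σxy = 3010.8236 + 12.26×77.25 = 3010.8236 + 947.0850 = 3957.9086

Step 2: Recompute the slope with b₁ = (nΣxy − ΣxΣy) / (nΣx² − (Σx)²)
Numerator   = 12×3957.9086 − 80.04×555.33 = 47494.9032 − 44448.6132 = 3046.2900
Denominator = 12×585.3616 − 80.04² = 7024.3392 − 6406.4016 = 617.9376
b₁(new) = 3046.2900 / 617.9376 = 4.9298

(Same formula on the original sums: (11×3010.8236 − 67.78×478.08) / (11×435.0540 − 67.78²) = 714.7972 / 191.4656 = 3.7333, matching the given fit.)

Step 3: Change in slope
Δβ₁ = 4.9298 − 3.7333 = +1.1965
Relative change = +1.1965 / 3.7333 × 100% = +32.0%
→ the slope increases when the point is added.

A high-leverage point only changes the slope if it is off the original line; here y = 77.25 is above the original trend, so the slope increases.
In practice: investigate whether it comes from the same population as the rest of the sample; check such a point for data-entry or measurement error.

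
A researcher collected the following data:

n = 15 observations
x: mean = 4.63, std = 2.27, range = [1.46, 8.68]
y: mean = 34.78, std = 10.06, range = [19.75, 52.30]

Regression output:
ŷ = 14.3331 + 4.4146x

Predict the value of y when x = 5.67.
ŷ = 39.3639

Plug x = 5.67 into the fitted line:

ŷ = 14.3331 + 4.4146 × 5.67
ŷ = 14.3331 + 25.0308
ŷ = 39.3639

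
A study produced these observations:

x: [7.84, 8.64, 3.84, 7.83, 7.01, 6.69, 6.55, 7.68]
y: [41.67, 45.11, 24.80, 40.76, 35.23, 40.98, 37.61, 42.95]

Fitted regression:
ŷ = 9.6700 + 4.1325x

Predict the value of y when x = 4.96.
ŷ = 30.1672

x = 4.96 lies inside the observed range [3.84, 8.64], so the fitted equation applies directly:

ŷ = 9.6700 + 4.1325 × 4.96
ŷ = 9.6700 + 20.4972
ŷ = 30.1672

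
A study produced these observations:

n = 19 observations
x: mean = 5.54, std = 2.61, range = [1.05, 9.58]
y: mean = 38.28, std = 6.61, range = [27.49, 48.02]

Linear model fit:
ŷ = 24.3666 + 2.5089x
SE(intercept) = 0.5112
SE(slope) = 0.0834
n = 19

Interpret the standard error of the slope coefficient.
SE(slope) = 0.0834 measures the uncertainty in the estimated slope. The coefficient is estimated precisely (SE/|β̂₁| = 3.3%).

SE(β̂₁) = s / √Sxx, where s is the residual standard deviation and Sxx = Σ(x − x̄)². It is the yardstick for how far β̂₁ = 2.5089 could plausibly be from the true slope.

Relative precision:
- SE / |β̂₁| = 0.0834 / 2.5089 = 3.3%
- Rule of thumb (under 20%: precise; 20% to under 50%: moderately precise; 50% or more: imprecise) → precise

Rough 95% range (±2 SE): 2.5089 ± 0.1668 → (2.3421, 2.6757).

What drives SE(β̂₁): larger n (here n = 19) → smaller SE; more residual scatter → larger SE; wider spread of x values → smaller SE.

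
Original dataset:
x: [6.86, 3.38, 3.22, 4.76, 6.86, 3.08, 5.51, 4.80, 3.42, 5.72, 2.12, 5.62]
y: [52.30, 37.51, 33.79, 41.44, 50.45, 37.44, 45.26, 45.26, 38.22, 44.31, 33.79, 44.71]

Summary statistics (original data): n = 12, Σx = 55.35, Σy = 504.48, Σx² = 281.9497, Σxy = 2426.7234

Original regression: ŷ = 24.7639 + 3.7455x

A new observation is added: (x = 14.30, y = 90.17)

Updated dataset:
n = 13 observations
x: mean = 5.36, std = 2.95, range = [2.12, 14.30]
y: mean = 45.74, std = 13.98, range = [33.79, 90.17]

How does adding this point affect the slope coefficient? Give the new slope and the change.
New slope β₁ = 4.6806 versus 3.7455 before: a change of +0.9351 (+25.0%).

x = 14.30 lies well outside the original x-range [2.12, 6.86] (x̄ ≈ 4.61), so this observation has high leverage and can move the slope substantially.

Step 1: Update the sums with the new point (n goes from 12 to 13)
Σx  = 55.35 + 14.30 = 69.65
Σy  = 504.48 + 90.17 = 594.65
Σx² = 281.9497 + 14.30² = 281.9497 + 204.4900 = 486.4397
Σxy = 2426.7234 + 14.30×90.17 = 2426.7234 + 1289.4310 = 3716.1544

Step 2: Recompute the slope with b₁ = (nΣxy − ΣxΣy) / (nΣx² − (Σx)²)
Numerator   = 13×3716.1544 − 69.65×594.65 = 48310.0072 − 41417.3725 = 6892.6347
Denominator = 13×486.4397 − 69.65² = 6323.7161 − 4851.1225 = 1472.5936
b₁(new) = 6892.6347 / 1472.5936 = 4.6806

(Same formula on the original sums: (12×2426.7234 − 55.35×504.48) / (12×281.9497 − 55.35²) = 1197.7128 / 319.7739 = 3.7455, matching the given fit.)

Step 3: Change in slope
Δβ₁ = 4.6806 − 3.7455 = +0.9351
Relative change = +0.9351 / 3.7455 × 100% = +25.0%
→ the slope increases when the point is added.

Because the point sits above the extension of the original line at a high-leverage x, it tilts the fit up.
In practice: examine leverage (hᵢ) and Cook's distance rather than deleting it automatically.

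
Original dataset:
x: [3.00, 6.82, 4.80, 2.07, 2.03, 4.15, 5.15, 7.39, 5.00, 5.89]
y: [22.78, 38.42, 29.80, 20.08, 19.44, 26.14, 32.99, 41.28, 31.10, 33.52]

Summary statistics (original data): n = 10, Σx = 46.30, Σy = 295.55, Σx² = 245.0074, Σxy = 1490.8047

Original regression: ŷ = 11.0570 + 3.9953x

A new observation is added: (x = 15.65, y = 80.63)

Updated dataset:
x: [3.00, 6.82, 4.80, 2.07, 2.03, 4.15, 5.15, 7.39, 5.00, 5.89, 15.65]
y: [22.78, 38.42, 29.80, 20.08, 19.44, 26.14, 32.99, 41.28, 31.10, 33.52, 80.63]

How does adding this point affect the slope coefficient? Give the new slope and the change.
Adding the point moves β₁ from 3.9953 to 4.4958, i.e. it increases by 0.5005 (+12.5%).

The new point has HIGH LEVERAGE: x = 15.65 is far from the original mean x̄ = 46.30/10 ≈ 4.63 (original range [2.03, 7.39]).

Step 1: Update the sums with the new point (n goes from 10 to 11)
Σx  = 46.30 + 15.65 = 61.95
Σy  = 295.55 + 80.63 = 376.18
Σx² = 245.0074 + 15.65² = 245.0074 + 244.9225 = 489.9299
Σxy = 1490.8047 + 15.65×80.63 = 1490.8047 + 1261.8595 = 2752.6642

Step 2: Recompute the slope with b₁ = (nΣxy − ΣxΣy) / (nΣx² − (Σx)²)
Numerator   = 11×2752.6642 − 61.95×376.18 = 30279.3062 − 23304.3510 = 6974.9552
Denominator = 11×489.9299 − 61.95² = 5389.2289 − 3837.8025 = 1551.4264
b₁(new) = 6974.9552 / 1551.4264 = 4.4958

(Same formula on the original sums: (10×1490.8047 − 46.30×295.55) / (10×245.0074 − 46.30²) = 1224.0820 / 306.3840 = 3.9953, matching the given fit.)

Step 3: Change in slope
Δβ₁ = 4.4958 − 3.9953 = +0.5005
Relative change = +0.5005 / 3.9953 × 100% = +12.5%
→ the slope increases when the point is added.

Because the point sits above the extension of the original line at a high-leverage x, it tilts the fit up.
In practice: check such a point for data-entry or measurement error; refit with and without it and report both if conclusions differ.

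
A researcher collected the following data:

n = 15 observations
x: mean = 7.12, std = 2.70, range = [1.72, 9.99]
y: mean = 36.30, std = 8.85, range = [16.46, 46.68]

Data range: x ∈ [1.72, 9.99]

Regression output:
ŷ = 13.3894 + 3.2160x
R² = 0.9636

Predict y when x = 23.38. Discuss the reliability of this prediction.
The equation gives ŷ = 88.5795; however x = 23.38 is 13.39 units above the observed range, so this extrapolated value should not be trusted.

Prediction calculation:
ŷ = 13.3894 + 3.2160 × 23.38
ŷ = 88.5795

Reliability:
- Data range: x ∈ [1.72, 9.99]
- Prediction point: x = 23.38 is 13.39 units above the observed range → this is EXTRAPOLATION, not interpolation

Why that matters here:
- R² describes fit only over the sampled x values; it says nothing about behaviour beyond them
- The linear relationship may not hold outside the observed range
- The standard error of prediction grows with (x − x̄)², and x = 23.38 is far from x̄ = 7.12

Report the number if required, but flag clearly that it is an extrapolation.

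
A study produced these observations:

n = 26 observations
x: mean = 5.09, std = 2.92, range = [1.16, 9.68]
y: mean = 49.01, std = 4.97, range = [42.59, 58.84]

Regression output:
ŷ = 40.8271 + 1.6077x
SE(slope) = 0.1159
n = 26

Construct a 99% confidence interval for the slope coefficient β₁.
The 99% CI for β₁ is (1.2835, 1.9319)

Confidence interval for the slope:

The 99% CI for β₁ is: β̂₁ ± t*(α/2, n-2) × SE(β̂₁)

Step 1: Find critical t-value
- Confidence level = 0.99
- Degrees of freedom = n - 2 = 26 - 2 = 24
- t*(α/2, 24) = 2.7969

Step 2: Calculate margin of error
Margin = 2.7969 × 0.1159 = 0.3242

Step 3: Construct interval
CI = 1.6077 ± 0.3242
CI = (1.2835, 1.9319)

Interpretation: each one-unit increase in x is associated with a change in mean y of between 1.2835 and 1.9319, with 99% confidence.
The interval does not include 0, suggesting a significant linear relationship.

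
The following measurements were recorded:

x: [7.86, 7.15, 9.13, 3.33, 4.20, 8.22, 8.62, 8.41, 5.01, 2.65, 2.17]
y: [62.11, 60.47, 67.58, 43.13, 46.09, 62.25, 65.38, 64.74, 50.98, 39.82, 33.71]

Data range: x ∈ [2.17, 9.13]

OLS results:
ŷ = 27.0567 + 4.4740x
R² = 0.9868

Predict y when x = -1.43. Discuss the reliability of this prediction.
ŷ = 20.6589, but this is extrapolation (below the data range [2.17, 9.13]) and may be unreliable.

Prediction calculation:
ŷ = 27.0567 + 4.4740 × (-1.43)
ŷ = 20.6589

Reliability:
- Data range: x ∈ [2.17, 9.13]
- Prediction point: x = -1.43 is 3.60 units below the observed range → this is EXTRAPOLATION, not interpolation

Why that matters here:
- The standard error of prediction grows with (x − x̄)², and x = -1.43 is far from x̄ = 6.07
- R² describes fit only over the sampled x values; it says nothing about behaviour beyond them

The R² = 0.9868 only validates the fit within [2.17, 9.13]; treat ŷ = 20.6589 with caution.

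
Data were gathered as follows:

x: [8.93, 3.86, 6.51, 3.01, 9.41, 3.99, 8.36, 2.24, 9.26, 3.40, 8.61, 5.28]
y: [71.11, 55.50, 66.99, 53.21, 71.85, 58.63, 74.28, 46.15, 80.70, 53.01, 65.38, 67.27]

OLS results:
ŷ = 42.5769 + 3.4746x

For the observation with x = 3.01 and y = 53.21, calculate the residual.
Residual = 0.1746

The residual is the difference between the actual value and the predicted value:

Residual = y - ŷ

Step 1: Calculate predicted value
ŷ = 42.5769 + 3.4746 × 3.01
ŷ = 53.0354

Step 2: Calculate residual
Residual = 53.21 - 53.0354
Residual = 0.1746

The residual is positive, so the observed y = 53.21 sits above the regression line (the line underestimates it by 0.1746).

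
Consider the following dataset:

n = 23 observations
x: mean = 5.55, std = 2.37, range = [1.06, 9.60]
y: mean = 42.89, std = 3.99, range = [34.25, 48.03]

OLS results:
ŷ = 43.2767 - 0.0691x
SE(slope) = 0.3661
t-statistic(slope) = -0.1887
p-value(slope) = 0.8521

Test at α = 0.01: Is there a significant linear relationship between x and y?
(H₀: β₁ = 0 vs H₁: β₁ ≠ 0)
Since p-value = 0.8521 ≥ α = 0.01, fail to reject H₀ — the slope is not significantly different from 0.

Hypothesis test for the slope coefficient:

H₀: β₁ = 0 (no linear relationship)
H₁: β₁ ≠ 0 (linear relationship exists)

Test statistic: t = β̂₁ / SE(β̂₁) = -0.0691 / 0.3661 = -0.1887

With df = 21, the two-sided p-value for |t| = 0.1887 is 0.8521.

Decision rule: reject H₀ if p-value < α.
p-value = 0.8521 ≥ α = 0.01 → fail to reject H₀.

Conclusion: the linear association between x and y is not significant at the 1% level.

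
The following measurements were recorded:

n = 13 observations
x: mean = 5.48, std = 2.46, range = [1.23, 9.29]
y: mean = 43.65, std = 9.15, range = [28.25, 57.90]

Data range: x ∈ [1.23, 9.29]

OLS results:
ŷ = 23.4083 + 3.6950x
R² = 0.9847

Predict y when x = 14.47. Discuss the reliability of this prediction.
ŷ = 76.8750 (extrapolation — x = 14.47 lies outside [1.23, 9.29], so reliability is low).

Prediction calculation:
ŷ = 23.4083 + 3.6950 × 14.47
ŷ = 76.8750

Reliability:
- Data range: x ∈ [1.23, 9.29]
- Prediction point: x = 14.47 is 5.18 units above the observed range → this is EXTRAPOLATION, not interpolation

Why that matters here:
- Real relationships often flatten, saturate, or turn nonlinear at extremes
- The linear relationship may not hold outside the observed range
- The standard error of prediction grows with (x − x̄)², and x = 14.47 is far from x̄ = 5.48

The R² = 0.9847 only validates the fit within [1.23, 9.29]; treat ŷ = 76.8750 with caution.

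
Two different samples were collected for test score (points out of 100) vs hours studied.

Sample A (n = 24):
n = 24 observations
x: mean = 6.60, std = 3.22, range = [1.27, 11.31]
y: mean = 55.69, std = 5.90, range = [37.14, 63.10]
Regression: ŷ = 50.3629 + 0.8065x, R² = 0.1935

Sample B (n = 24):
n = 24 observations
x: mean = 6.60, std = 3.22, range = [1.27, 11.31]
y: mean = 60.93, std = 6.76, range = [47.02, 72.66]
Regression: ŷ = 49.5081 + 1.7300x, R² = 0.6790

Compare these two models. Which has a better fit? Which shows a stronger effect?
Model B has the better fit (R² = 0.6790 vs 0.1935). Model B shows the stronger effect (|β₁| = 1.7300 vs 0.8065).

Model Comparison:

Which explains more variance? (R²)
- Model A: R² = 0.1935 → 19.35% of variance in test score explained
- Model B: R² = 0.6790 → 67.90% of variance in test score explained
- 0.6790 > 0.1935 → Model B has the better fit

Effect size (slope magnitude):
- Model A: β₁ = 0.8065 → predicted test score rises 0.8065 points per additional hour of study time
- Model B: β₁ = 1.7300 → predicted test score rises 1.7300 points per additional hour of study time
- |0.8065| < |1.7300| → Model B shows the stronger marginal effect

Note: A steeper slope doesn't make a better model if the scatter around the line is large.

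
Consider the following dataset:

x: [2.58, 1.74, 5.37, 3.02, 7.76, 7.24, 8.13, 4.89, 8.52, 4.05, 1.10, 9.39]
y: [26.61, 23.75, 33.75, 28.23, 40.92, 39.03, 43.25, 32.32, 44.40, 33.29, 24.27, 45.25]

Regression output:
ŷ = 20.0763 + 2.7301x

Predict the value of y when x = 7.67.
ŷ = 41.0162

x = 7.67 lies inside the observed range [1.10, 9.39], so the fitted equation applies directly:

ŷ = 20.0763 + 2.7301 × 7.67
ŷ = 20.0763 + 20.9399
ŷ = 41.0162

This is the fitted mean response at that x — an individual observation would come with a wider prediction interval.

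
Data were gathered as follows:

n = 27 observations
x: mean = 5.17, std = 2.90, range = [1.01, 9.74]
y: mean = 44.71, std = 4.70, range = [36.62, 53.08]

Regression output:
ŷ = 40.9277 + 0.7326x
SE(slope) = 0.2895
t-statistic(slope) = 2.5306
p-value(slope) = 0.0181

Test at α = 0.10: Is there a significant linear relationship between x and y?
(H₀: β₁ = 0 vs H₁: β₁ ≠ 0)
Since p-value = 0.0181 < α = 0.10, reject H₀ — the slope is significantly different from 0.

Hypothesis test for the slope coefficient:

H₀: β₁ = 0 (no linear relationship)
H₁: β₁ ≠ 0 (linear relationship exists)

Test statistic: t = β̂₁ / SE(β̂₁) = 0.7326 / 0.2895 = 2.5306

With df = 25, the two-sided p-value for |t| = 2.5306 is 0.0181.

Decision rule: reject H₀ if p-value < α.
p-value = 0.0181 < α = 0.10 → reject H₀.

There is sufficient evidence at the 10% significance level to conclude that a linear relationship exists between x and y.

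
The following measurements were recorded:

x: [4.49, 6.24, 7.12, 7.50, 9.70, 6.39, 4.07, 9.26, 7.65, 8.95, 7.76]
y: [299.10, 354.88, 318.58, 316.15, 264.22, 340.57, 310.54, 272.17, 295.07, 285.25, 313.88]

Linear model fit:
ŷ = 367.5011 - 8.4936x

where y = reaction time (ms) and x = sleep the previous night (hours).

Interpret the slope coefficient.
An increase of one hour in sleep is associated with a 8.4936 ms decrease in predicted reaction time.

The slope β₁ = -8.4936 gives the rate at which the fitted reaction time changes with sleep.

Interpretation:
- Sleep up by 1 hour → predicted reaction time decreases by 8.4936 ms
- This is a linear approximation: the same per-unit change is assumed across the whole observed x range
- The slope describes association in these data, not necessarily a causal effect

(β₀ = 367.5011 is the fitted value at x = 0 and is not part of the slope interpretation.)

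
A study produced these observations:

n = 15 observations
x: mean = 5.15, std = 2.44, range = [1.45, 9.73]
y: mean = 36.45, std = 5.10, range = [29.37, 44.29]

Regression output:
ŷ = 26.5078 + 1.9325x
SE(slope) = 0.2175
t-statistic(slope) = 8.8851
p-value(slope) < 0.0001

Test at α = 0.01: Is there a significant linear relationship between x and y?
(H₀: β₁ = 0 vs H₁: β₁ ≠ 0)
p-value < 0.0001 < α = 0.01, so we reject H₀. The relationship is significant.

Hypothesis test for the slope coefficient:

H₀: β₁ = 0 (no linear relationship)
H₁: β₁ ≠ 0 (linear relationship exists)

Test statistic: t = β̂₁ / SE(β̂₁) = 1.9325 / 0.2175 = 8.8851

The p-value (<0.0001) is the probability, under H₀, of a t-statistic at least as extreme as |t| = 8.8851 (two-sided, df = n − 2 = 13).

Decision rule: reject H₀ if p-value < α.
p-value < 0.0001 < α = 0.01 → reject H₀.

There is sufficient evidence at the 1% significance level to conclude that a linear relationship exists between x and y.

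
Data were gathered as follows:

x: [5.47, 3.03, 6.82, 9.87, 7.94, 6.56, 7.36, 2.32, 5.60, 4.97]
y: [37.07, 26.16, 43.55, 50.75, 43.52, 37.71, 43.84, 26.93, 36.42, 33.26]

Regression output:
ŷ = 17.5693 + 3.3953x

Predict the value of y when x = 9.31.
ŷ = 49.1795

To predict y for x = 9.31, substitute into the regression equation:

ŷ = 17.5693 + 3.3953 × 9.31
ŷ = 17.5693 + 31.6102
ŷ = 49.1795

This is the fitted mean response at that x — an individual observation would come with a wider prediction interval.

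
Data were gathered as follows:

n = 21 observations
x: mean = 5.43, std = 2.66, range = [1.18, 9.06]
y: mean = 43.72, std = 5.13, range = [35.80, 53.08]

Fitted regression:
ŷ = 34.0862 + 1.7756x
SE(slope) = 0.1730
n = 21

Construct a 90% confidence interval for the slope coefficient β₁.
The 90% CI for β₁ is (1.4765, 2.0747)

Confidence interval for the slope:

The 90% CI for β₁ is: β̂₁ ± t*(α/2, n-2) × SE(β̂₁)

Step 1: Find critical t-value
- Confidence level = 0.9
- Degrees of freedom = n - 2 = 21 - 2 = 19
- t*(α/2, 19) = 1.7291

Step 2: Calculate margin of error
Margin = 1.7291 × 0.1730 = 0.2991

Step 3: Construct interval
CI = 1.7756 ± 0.2991
CI = (1.4765, 2.0747)

Interpretation: We are 90% confident that the true slope β₁ lies between 1.4765 and 2.0747.
The interval does not include 0, suggesting a significant linear relationship.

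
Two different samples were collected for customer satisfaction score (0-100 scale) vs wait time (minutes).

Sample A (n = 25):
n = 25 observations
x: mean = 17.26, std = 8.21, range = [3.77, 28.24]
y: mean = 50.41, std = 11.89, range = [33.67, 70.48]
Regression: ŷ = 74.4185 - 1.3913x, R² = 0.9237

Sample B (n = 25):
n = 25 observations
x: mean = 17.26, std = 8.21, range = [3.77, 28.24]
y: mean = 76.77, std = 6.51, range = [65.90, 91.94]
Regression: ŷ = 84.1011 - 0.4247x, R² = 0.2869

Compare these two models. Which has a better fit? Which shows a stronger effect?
Model A has the better fit (R² = 0.9237 vs 0.2869). Model A shows the stronger effect (|β₁| = 1.3913 vs 0.4247).

Model Comparison:

Which explains more variance? (R²)
- Model A: R² = 0.9237 → 92.37% of variance in satisfaction score explained
- Model B: R² = 0.2869 → 28.69% of variance in satisfaction score explained
- 0.9237 > 0.2869 → Model A has the better fit

Which has the larger per-minute effect? (|β₁|)
- Model A: β₁ = -1.3913 → predicted satisfaction score falls 1.3913 points per additional minute of wait time
- Model B: β₁ = -0.4247 → predicted satisfaction score falls 0.4247 points per additional minute of wait time
- |-1.3913| > |-0.4247| → Model A shows the stronger marginal effect

Notes:
- A steeper slope doesn't make a better model if the scatter around the line is large.
- The two samples could reflect different populations, time periods, or measurement quality.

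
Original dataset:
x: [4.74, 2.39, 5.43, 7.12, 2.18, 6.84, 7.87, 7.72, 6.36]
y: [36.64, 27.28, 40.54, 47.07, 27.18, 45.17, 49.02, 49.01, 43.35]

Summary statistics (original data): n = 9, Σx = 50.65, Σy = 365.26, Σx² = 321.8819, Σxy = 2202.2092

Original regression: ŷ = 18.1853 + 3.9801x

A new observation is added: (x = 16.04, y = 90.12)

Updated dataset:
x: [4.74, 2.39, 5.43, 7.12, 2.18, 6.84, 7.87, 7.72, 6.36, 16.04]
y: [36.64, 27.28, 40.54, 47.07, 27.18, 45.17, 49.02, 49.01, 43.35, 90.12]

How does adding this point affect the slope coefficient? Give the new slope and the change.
The slope changes from 3.9801 to 4.5444 (change of +0.5643, or +14.2%).

The new point has HIGH LEVERAGE: x = 16.04 is far from the original mean x̄ = 50.65/9 ≈ 5.63 (original range [2.18, 7.87]).

Step 1: Update the sums with the new point (n goes from 9 to 10)
Σx  = 50.65 + 16.04 = 66.69
Σy  = 365.26 + 90.12 = 455.38
Σx² = 321.8819 + 16.04² = 321.8819 + 257.2816 = 579.1635
Σxy = 2202.2092 + 16.04×90.12 = 2202.2092 + 1445.5248 = 3647.7340

Step 2: Recompute the slope with b₁ = (nΣxy − ΣxΣy) / (nΣx² − (Σx)²)
Numerator   = 10×3647.7340 − 66.69×455.38 = 36477.3400 − 30369.2922 = 6108.0478
Denominator = 10×579.1635 − 66.69² = 5791.6350 − 4447.5561 = 1344.0789
b₁(new) = 6108.0478 / 1344.0789 = 4.5444

(Same formula on the original sums: (9×2202.2092 − 50.65×365.26) / (9×321.8819 − 50.65²) = 1319.4638 / 331.5146 = 3.9801, matching the given fit.)

Step 3: Change in slope
Δβ₁ = 4.5444 − 3.9801 = +0.5643
Relative change = +0.5643 / 3.9801 × 100% = +14.2%
→ the slope increases when the point is added.

Because the point sits above the extension of the original line at a high-leverage x, it tilts the fit up.
In practice: investigate whether it comes from the same population as the rest of the sample.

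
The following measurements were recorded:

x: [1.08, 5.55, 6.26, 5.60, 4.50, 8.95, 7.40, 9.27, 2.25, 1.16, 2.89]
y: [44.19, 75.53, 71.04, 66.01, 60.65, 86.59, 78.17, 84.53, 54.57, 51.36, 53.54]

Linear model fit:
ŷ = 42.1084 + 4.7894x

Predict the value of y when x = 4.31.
ŷ = 62.7507

To predict y for x = 4.31, substitute into the regression equation:

ŷ = 42.1084 + 4.7894 × 4.31
ŷ = 42.1084 + 20.6423
ŷ = 62.7507

This is the fitted mean response at that x — an individual observation would come with a wider prediction interval.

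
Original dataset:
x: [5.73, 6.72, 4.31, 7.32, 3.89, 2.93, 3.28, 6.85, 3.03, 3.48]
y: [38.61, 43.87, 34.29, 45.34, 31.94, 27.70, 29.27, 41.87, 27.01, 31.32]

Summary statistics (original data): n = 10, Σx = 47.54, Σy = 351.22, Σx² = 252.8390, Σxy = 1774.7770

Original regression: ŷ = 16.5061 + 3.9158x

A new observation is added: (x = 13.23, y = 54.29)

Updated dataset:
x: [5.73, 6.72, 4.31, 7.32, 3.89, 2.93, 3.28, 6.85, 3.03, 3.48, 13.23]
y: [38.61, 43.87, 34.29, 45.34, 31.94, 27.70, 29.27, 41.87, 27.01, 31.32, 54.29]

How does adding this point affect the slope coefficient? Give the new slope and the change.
New slope β₁ = 2.7432 versus 3.9158 before: a change of -1.1726 (-29.9%).

The new point has HIGH LEVERAGE: x = 13.23 is far from the original mean x̄ = 47.54/10 ≈ 4.75 (original range [2.93, 7.32]).

Step 1: Update the sums with the new point (n goes from 10 to 11)
Σx  = 47.54 + 13.23 = 60.77
Σy  = 351.22 + 54.29 = 405.51
Σx² = 252.8390 + 13.23² = 252.8390 + 175.0329 = 427.8719
Σxy = 1774.7770 + 13.23×54.29 = 1774.7770 + 718.2567 = 2493.0337

Step 2: Recompute the slope with b₁ = (nΣxy − ΣxΣy) / (nΣx² − (Σx)²)
Numerator   = 11×2493.0337 − 60.77×405.51 = 27423.3707 − 24642.8427 = 2780.5280
Denominator = 11×427.8719 − 60.77² = 4706.5909 − 3692.9929 = 1013.5980
b₁(new) = 2780.5280 / 1013.5980 = 2.7432

(Same formula on the original sums: (10×1774.7770 − 47.54×351.22) / (10×252.8390 − 47.54²) = 1050.7712 / 268.3384 = 3.9158, matching the given fit.)

Step 3: Change in slope
Δβ₁ = 2.7432 − 3.9158 = -1.1726
Relative change = -1.1726 / 3.9158 × 100% = -29.9%
→ the slope decreases when the point is added.

A high-leverage point only changes the slope if it is off the original line; here y = 54.29 is below the original trend, so the slope decreases.
In practice: examine leverage (hᵢ) and Cook's distance rather than deleting it automatically.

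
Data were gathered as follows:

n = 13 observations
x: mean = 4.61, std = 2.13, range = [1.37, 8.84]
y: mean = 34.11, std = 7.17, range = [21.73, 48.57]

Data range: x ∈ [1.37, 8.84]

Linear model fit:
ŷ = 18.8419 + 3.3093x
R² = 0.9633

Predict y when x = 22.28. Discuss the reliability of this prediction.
ŷ = 92.5731, but this is extrapolation (above the data range [1.37, 8.84]) and may be unreliable.

Prediction calculation:
ŷ = 18.8419 + 3.3093 × 22.28
ŷ = 92.5731

Reliability:
- Data range: x ∈ [1.37, 8.84]
- Prediction point: x = 22.28 is 13.44 units above the observed range → this is EXTRAPOLATION, not interpolation

Why that matters here:
- Real relationships often flatten, saturate, or turn nonlinear at extremes
- R² describes fit only over the sampled x values; it says nothing about behaviour beyond them
- The linear relationship may not hold outside the observed range

The R² = 0.9633 only validates the fit within [1.37, 8.84]; treat ŷ = 92.5731 with caution.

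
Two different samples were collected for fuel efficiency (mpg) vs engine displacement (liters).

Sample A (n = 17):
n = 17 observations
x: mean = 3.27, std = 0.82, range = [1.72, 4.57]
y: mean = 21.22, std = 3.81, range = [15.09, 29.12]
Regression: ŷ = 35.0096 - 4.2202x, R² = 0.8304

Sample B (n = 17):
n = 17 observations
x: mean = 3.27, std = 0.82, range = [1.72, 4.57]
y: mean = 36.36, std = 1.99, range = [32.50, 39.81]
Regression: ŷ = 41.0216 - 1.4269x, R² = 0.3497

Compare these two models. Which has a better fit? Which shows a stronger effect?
Model A has the better fit (R² = 0.8304 vs 0.3497). Model A shows the stronger effect (|β₁| = 4.2202 vs 1.4269).

Model Comparison:

Which explains more variance? (R²)
- Model A: R² = 0.8304 → 83.04% of variance in fuel efficiency explained
- Model B: R² = 0.3497 → 34.97% of variance in fuel efficiency explained
- 0.8304 > 0.3497 → Model A has the better fit

Effect size (slope magnitude):
- Model A: β₁ = -4.2202 → predicted fuel efficiency falls 4.2202 mpg per additional liter of engine displacement
- Model B: β₁ = -1.4269 → predicted fuel efficiency falls 1.4269 mpg per additional liter of engine displacement
- |-4.2202| > |-1.4269| → Model A shows the stronger marginal effect

Note: A steeper slope doesn't make a better model if the scatter around the line is large.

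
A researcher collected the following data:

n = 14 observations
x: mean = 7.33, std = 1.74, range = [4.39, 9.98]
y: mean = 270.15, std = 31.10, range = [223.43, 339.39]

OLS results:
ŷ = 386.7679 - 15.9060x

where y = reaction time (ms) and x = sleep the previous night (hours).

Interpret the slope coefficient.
An increase of one hour in sleep is associated with a 15.9060 ms decrease in predicted reaction time.

β₁ = -15.9060 is the change in predicted reaction time (ms) per additional hour of sleep.

Interpretation:
- Sleep up by 1 hour → predicted reaction time decreases by 15.9060 ms
- This is a linear approximation: the same per-unit change is assumed across the whole observed x range
- The slope describes association in these data, not necessarily a causal effect

The intercept β₀ = 386.7679 is the predicted reaction time when sleep = 0; since the smallest observed x is 4.39, this is an extrapolation and mainly anchors the line.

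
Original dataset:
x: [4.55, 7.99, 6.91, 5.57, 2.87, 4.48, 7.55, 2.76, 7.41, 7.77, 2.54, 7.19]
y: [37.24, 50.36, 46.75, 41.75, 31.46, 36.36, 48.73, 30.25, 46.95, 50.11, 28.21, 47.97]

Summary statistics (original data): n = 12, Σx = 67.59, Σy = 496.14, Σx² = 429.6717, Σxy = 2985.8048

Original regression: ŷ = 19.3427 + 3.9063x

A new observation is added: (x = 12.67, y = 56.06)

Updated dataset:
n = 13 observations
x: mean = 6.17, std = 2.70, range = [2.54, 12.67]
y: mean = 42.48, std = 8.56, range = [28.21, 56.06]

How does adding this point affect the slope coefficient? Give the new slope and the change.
The slope changes from 3.9063 to 3.0298 (change of -0.8765, or -22.4%).

The new point has HIGH LEVERAGE: x = 12.67 is far from the original mean x̄ = 67.59/12 ≈ 5.63 (original range [2.54, 7.99]).

Step 1: Update the sums with the new point (n goes from 12 to 13)
Σx  = 67.59 + 12.67 = 80.26
Σy  = 496.14 + 56.06 = 552.20
Σx² = 429.6717 + 12.67² = 429.6717 + 160.5289 = 590.2006
Σxy = 2985.8048 + 12.67×56.06 = 2985.8048 + 710.2802 = 3696.0850

Step 2: Recompute the slope with b₁ = (nΣxy − ΣxΣy) / (nΣx² − (Σx)²)
Numerator   = 13×3696.0850 − 80.26×552.20 = 48049.1050 − 44319.5720 = 3729.5330
Denominator = 13×590.2006 − 80.26² = 7672.6078 − 6441.6676 = 1230.9402
b₁(new) = 3729.5330 / 1230.9402 = 3.0298

(Same formula on the original sums: (12×2985.8048 − 67.59×496.14) / (12×429.6717 − 67.59²) = 2295.5550 / 587.6523 = 3.9063, matching the given fit.)

Step 3: Change in slope
Δβ₁ = 3.0298 − 3.9063 = -0.8765
Relative change = -0.8765 / 3.9063 × 100% = -22.4%
→ the slope decreases when the point is added.

A high-leverage point only changes the slope if it is off the original line; here y = 56.06 is below the original trend, so the slope decreases.
In practice: refit with and without it and report both if conclusions differ.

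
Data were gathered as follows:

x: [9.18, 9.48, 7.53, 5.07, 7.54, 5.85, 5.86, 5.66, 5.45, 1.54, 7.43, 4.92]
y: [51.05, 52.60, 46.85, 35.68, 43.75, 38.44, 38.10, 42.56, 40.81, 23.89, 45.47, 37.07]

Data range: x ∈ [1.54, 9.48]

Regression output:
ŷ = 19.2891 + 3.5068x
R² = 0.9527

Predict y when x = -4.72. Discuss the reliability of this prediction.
ŷ = 2.7370 (extrapolation — x = -4.72 lies outside [1.54, 9.48], so reliability is low).

Prediction calculation:
ŷ = 19.2891 + 3.5068 × (-4.72)
ŷ = 2.7370

Reliability:
- Data range: x ∈ [1.54, 9.48]
- Prediction point: x = -4.72 is 6.26 units below the observed range → this is EXTRAPOLATION, not interpolation

Why that matters here:
- Real relationships often flatten, saturate, or turn nonlinear at extremes
- There are no observations near this x to validate the fitted line there

A defensible statement: 'if the linear trend continued to x = -4.72, y would be about 2.7370' — the premise is untested.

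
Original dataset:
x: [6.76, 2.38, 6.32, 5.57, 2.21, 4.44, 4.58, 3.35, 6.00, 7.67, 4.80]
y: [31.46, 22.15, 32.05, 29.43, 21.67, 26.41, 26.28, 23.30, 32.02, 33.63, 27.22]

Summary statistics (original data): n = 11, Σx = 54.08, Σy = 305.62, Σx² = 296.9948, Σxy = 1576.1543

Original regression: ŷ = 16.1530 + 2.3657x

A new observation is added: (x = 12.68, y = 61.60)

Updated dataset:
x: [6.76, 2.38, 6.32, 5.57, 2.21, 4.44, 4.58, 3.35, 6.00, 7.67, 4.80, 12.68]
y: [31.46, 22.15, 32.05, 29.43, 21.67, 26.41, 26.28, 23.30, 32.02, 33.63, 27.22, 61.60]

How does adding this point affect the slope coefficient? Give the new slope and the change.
Adding the point moves β₁ from 2.3657 to 3.6387, i.e. it increases by 1.2730 (+53.8%).

x = 12.68 lies well outside the original x-range [2.21, 7.67] (x̄ ≈ 4.92), so this observation has high leverage and can move the slope substantially.

Step 1: Update the sums with the new point (n goes from 11 to 12)
Σx  = 54.08 + 12.68 = 66.76
Σy  = 305.62 + 61.60 = 367.22
Σx² = 296.9948 + 12.68² = 296.9948 + 160.7824 = 457.7772
Σxy = 1576.1543 + 12.68×61.60 = 1576.1543 + 781.0880 = 2357.2423

Step 2: Recompute the slope with b₁ = (nΣxy − ΣxΣy) / (nΣx² − (Σx)²)
Numerator   = 12×2357.2423 − 66.76×367.22 = 28286.9076 − 24515.6072 = 3771.3004
Denominator = 12×457.7772 − 66.76² = 5493.3264 − 4456.8976 = 1036.4288
b₁(new) = 3771.3004 / 1036.4288 = 3.6387

(Same formula on the original sums: (11×1576.1543 − 54.08×305.62) / (11×296.9948 − 54.08²) = 809.7677 / 342.2964 = 2.3657, matching the given fit.)

Step 3: Change in slope
Δβ₁ = 3.6387 − 2.3657 = +1.2730
Relative change = +1.2730 / 2.3657 × 100% = +53.8%
→ the slope increases when the point is added.

Because the point sits above the extension of the original line at a high-leverage x, it tilts the fit up.
In practice: check such a point for data-entry or measurement error; examine leverage (hᵢ) and Cook's distance rather than deleting it automatically.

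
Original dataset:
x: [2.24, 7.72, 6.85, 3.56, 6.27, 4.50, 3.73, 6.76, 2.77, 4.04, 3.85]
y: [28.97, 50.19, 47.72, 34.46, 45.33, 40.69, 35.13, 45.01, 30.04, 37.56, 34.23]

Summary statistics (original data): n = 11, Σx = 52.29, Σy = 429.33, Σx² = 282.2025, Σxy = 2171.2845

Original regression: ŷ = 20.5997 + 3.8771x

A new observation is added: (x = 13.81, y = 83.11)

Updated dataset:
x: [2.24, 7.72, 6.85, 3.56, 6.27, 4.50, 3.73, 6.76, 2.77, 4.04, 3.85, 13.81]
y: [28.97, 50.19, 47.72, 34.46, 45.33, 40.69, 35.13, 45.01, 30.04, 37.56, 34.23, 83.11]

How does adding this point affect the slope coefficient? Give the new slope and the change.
Adding the point moves β₁ from 3.8771 to 4.5612, i.e. it increases by 0.6841 (+17.6%).

x = 13.81 lies well outside the original x-range [2.24, 7.72] (x̄ ≈ 4.75), so this observation has high leverage and can move the slope substantially.

Step 1: Update the sums with the new point (n goes from 11 to 12)
Σx  = 52.29 + 13.81 = 66.10
Σy  = 429.33 + 83.11 = 512.44
Σx² = 282.2025 + 13.81² = 282.2025 + 190.7161 = 472.9186
Σxy = 2171.2845 + 13.81×83.11 = 2171.2845 + 1147.7491 = 3319.0336

Step 2: Recompute the slope with b₁ = (nΣxy − ΣxΣy) / (nΣx² − (Σx)²)
Numerator   = 12×3319.0336 − 66.10×512.44 = 39828.4032 − 33872.2840 = 5956.1192
Denominator = 12×472.9186 − 66.10² = 5675.0232 − 4369.2100 = 1305.8132
b₁(new) = 5956.1192 / 1305.8132 = 4.5612

(Same formula on the original sums: (11×2171.2845 − 52.29×429.33) / (11×282.2025 − 52.29²) = 1434.4638 / 369.9834 = 3.8771, matching the given fit.)

Step 3: Change in slope
Δβ₁ = 4.5612 − 3.8771 = +0.6841
Relative change = +0.6841 / 3.8771 × 100% = +17.6%
→ the slope increases when the point is added.

A high-leverage point only changes the slope if it is off the original line; here y = 83.11 is above the original trend, so the slope increases.
In practice: examine leverage (hᵢ) and Cook's distance rather than deleting it automatically.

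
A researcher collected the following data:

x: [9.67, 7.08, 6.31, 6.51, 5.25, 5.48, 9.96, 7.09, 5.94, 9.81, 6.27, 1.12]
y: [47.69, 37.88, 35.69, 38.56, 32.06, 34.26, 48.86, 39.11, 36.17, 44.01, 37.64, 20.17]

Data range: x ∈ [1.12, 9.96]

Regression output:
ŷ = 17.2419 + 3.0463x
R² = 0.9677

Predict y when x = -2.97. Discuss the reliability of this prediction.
ŷ = 8.1944, but this is extrapolation (below the data range [1.12, 9.96]) and may be unreliable.

Prediction calculation:
ŷ = 17.2419 + 3.0463 × (-2.97)
ŷ = 8.1944

Reliability:
- Data range: x ∈ [1.12, 9.96]
- Prediction point: x = -2.97 is 4.09 units below the observed range → this is EXTRAPOLATION, not interpolation

Why that matters here:
- R² describes fit only over the sampled x values; it says nothing about behaviour beyond them
- There are no observations near this x to validate the fitted line there
- The linear relationship may not hold outside the observed range

The R² = 0.9677 only validates the fit within [1.12, 9.96]; treat ŷ = 8.1944 with caution.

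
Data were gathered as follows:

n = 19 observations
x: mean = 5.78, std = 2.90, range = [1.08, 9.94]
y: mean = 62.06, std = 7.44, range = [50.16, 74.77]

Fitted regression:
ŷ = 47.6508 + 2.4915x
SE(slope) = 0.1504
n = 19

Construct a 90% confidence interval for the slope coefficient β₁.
The 90% CI for β₁ is (2.2299, 2.7531)

Confidence interval for the slope:

The 90% CI for β₁ is: β̂₁ ± t*(α/2, n-2) × SE(β̂₁)

Step 1: Find critical t-value
- Confidence level = 0.9
- Degrees of freedom = n - 2 = 19 - 2 = 17
- t*(α/2, 17) = 1.7396

Step 2: Calculate margin of error
Margin = 1.7396 × 0.1504 = 0.2616

Step 3: Construct interval
CI = 2.4915 ± 0.2616
CI = (2.2299, 2.7531)

Interpretation: We are 90% confident that the true slope β₁ lies between 2.2299 and 2.7531.
The interval does not include 0, suggesting a significant linear relationship.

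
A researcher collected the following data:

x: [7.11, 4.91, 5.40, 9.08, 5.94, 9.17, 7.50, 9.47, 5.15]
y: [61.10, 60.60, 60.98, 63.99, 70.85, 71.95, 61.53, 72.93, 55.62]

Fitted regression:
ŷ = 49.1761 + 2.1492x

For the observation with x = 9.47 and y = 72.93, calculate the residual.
Residual = 3.4010

The residual is the difference between the actual value and the predicted value:

Residual = y - ŷ

Step 1: Calculate predicted value
ŷ = 49.1761 + 2.1492 × 9.47
ŷ = 69.5290

Step 2: Calculate residual
Residual = 72.93 - 69.5290
Residual = 3.4010

Interpretation: the model underestimates the actual value by 3.4010 at this point (positive residual → observation lies above the fitted line).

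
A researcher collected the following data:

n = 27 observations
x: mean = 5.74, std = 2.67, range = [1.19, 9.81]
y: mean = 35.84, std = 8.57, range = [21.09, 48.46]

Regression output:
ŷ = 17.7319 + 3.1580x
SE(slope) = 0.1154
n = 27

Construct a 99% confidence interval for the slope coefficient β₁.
The 99% CI for β₁ is (2.8363, 3.4797)

Confidence interval for the slope:

The 99% CI for β₁ is: β̂₁ ± t*(α/2, n-2) × SE(β̂₁)

Step 1: Find critical t-value
- Confidence level = 0.99
- Degrees of freedom = n - 2 = 27 - 2 = 25
- t*(α/2, 25) = 2.7874

Step 2: Calculate margin of error
Margin = 2.7874 × 0.1154 = 0.3217

Step 3: Construct interval
CI = 3.1580 ± 0.3217
CI = (2.8363, 3.4797)

Interpretation: intervals built this way capture the true β₁ in 99% of repeated samples; here the plausible range for the per-unit effect of x on y is 2.8363 to 3.4797.
Since 0 is outside the interval, a two-sided test at α = 0.01 would reject H₀: β₁ = 0.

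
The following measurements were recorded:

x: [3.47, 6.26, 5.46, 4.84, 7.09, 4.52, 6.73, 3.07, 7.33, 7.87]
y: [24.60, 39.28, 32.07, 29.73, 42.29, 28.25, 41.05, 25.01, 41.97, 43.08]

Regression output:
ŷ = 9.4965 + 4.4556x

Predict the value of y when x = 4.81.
ŷ = 30.9279

x = 4.81 lies inside the observed range [3.07, 7.87], so the fitted equation applies directly:

ŷ = 9.4965 + 4.4556 × 4.81
ŷ = 9.4965 + 21.4314
ŷ = 30.9279

This is a point prediction; actual observations scatter around it by roughly the residual standard deviation.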